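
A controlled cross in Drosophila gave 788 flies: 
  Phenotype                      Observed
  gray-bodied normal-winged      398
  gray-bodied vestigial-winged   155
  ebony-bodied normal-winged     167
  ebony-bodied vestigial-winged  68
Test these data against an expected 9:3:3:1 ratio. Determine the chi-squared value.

Under the 9:3:3:1 hypothesis (Σ ratio = 16, N = 788):
  gray-bodied normal-winged: 788 × 9/16 = 443.25
  gray-bodied vestigial-winged: 788 × 3/16 = 147.75
  ebony-bodied normal-winged: 788 × 3/16 = 147.75
  ebony-bodied vestigial-winged: 788 × 1/16 = 49.25
χ² = Σ (O − E)² / E
  gray-bodied normal-winged: (398 − 443.25)² / 443.25 = 4.6194
  gray-bodied vestigial-winged: (155 − 147.75)² / 147.75 = 0.3558
  ebony-bodied normal-winged: (167 − 147.75)² / 147.75 = 2.5080
  ebony-bodied vestigial-winged: (68 − 49.25)² / 49.25 = 7.1383
χ² = 4.6194 + 0.3558 + 2.5080 + 7.1383 = 14.6215 ≈ 14.622

14.622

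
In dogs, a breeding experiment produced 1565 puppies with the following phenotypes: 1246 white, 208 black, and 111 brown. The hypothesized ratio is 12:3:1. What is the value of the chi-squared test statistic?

31.101

Total ratio parts = 16. Expected numbers out of 1565:
  white: 1565 × 12/16 = 1173.75
  black: 1565 × 3/16 = 293.4375
  brown: 1565 × 1/16 = 97.8125
χ² = Σ (O − E)² / E
  white: (1246 − 1173.75)² / 1173.75 = 4.4473
  black: (208 − 293.4375)² / 293.4375 = 24.8761
  brown: (111 − 97.8125)² / 97.8125 = 1.7780
χ² = 4.4473 + 24.8761 + 1.7780 = 31.1014 ≈ 31.101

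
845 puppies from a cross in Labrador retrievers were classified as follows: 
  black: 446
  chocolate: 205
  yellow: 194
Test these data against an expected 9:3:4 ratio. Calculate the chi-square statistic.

The 9:3:4 ratio has 16 parts, so with N = 845 the expected counts are:
  black: 845 × 9/16 = 475.3125
  chocolate: 845 × 3/16 = 158.4375
  yellow: 845 × 4/16 = 211.25
χ² = Σ (O − E)² / E
  black: (446 − 475.3125)² / 475.3125 = 1.8077
  chocolate: (205 − 158.4375)² / 158.4375 = 13.6840
  yellow: (194 − 211.25)² / 211.25 = 1.4086
χ² = 1.8077 + 13.6840 + 1.4086 = 16.9003 ≈ 16.900

16.900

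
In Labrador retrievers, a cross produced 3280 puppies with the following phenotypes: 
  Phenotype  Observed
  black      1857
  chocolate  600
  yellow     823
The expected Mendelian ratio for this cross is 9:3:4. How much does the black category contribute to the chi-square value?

0.078

Under the 9:3:4 hypothesis (Σ ratio = 16, N = 3280):
  black: 3280 × 9/16 = 1845
  chocolate: 3280 × 3/16 = 615
  yellow: 3280 × 4/16 = 820
Contribution of black: (1857 − 1845)² / 1845 = 0.0780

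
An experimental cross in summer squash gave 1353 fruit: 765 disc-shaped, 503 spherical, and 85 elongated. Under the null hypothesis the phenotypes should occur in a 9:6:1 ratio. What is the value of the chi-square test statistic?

Expected counts for N = 1353 under a 9:6:1 ratio (total parts = 16):
  disc-shaped: 1353 × 9/16 = 761.0625
  spherical: 1353 × 6/16 = 507.375
  elongated: 1353 × 1/16 = 84.5625
χ² = Σ (O − E)² / E
  disc-shaped: (765 − 761.0625)² / 761.0625 = 0.0204
  spherical: (503 − 507.375)² / 507.375 = 0.0377
  elongated: (85 − 84.5625)² / 84.5625 = 0.0023
χ² = 0.0204 + 0.0377 + 0.0023 = 0.0604 ≈ 0.060

0.060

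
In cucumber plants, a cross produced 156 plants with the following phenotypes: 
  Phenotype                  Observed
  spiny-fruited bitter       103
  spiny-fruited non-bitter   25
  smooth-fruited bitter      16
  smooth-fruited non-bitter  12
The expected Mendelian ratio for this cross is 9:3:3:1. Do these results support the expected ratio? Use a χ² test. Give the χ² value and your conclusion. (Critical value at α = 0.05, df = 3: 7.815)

9.789; not consistent

Total ratio parts = 16. Expected numbers out of 156:
  spiny-fruited bitter: 156 × 9/16 = 87.75
  spiny-fruited non-bitter: 156 × 3/16 = 29.25
  smooth-fruited bitter: 156 × 3/16 = 29.25
  smooth-fruited non-bitter: 156 × 1/16 = 9.75
χ² = Σ (O − E)² / E
  spiny-fruited bitter: (103 − 87.75)² / 87.75 = 2.6503
  spiny-fruited non-bitter: (25 − 29.25)² / 29.25 = 0.6175
  smooth-fruited bitter: (16 − 29.25)² / 29.25 = 6.0021
  smooth-fruited non-bitter: (12 − 9.75)² / 9.75 = 0.5192
χ² = 2.6503 + 0.6175 + 6.0021 + 0.5192 = 9.7891 ≈ 9.789
Degrees of freedom = 4 − 1 = 3; critical value at α = 0.05 is 7.815.
Since 9.789 > 7.815, we reject the null hypothesis — the data do not fit the 9:3:3:1 ratio.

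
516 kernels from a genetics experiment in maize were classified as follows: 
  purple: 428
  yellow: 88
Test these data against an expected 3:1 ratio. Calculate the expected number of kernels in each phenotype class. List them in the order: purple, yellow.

The 3:1 ratio has 4 parts, so with N = 516 the expected counts are:
  purple: 516 × 3/4 = 387
  yellow: 516 × 1/4 = 129

387, 129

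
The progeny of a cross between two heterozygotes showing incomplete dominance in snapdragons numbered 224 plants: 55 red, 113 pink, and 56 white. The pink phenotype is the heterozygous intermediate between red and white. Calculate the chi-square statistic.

0.027

With incomplete dominance, a heterozygote × heterozygote cross gives a 1:2:1 phenotypic ratio.
Expected counts for N = 224 under a 1:2:1 ratio (total parts = 4):
  red: 224 × 1/4 = 56
  pink: 224 × 2/4 = 112
  white: 224 × 1/4 = 56
χ² = Σ (O − E)² / E
  red: (55 − 56)² / 56 = 0.0179
  pink: (113 − 112)² / 112 = 0.0089
  white: (56 − 56)² / 56 = 0.0000
χ² = 0.0179 + 0.0089 + 0.0000 = 0.0268 ≈ 0.027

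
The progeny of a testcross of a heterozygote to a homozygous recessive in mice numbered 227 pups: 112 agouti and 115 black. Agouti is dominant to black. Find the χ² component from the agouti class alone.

0.020

A testcross of a heterozygote (Aa × aa) gives a 1:1 phenotypic ratio.
The 1:1 ratio has 2 parts, so with N = 227 the expected counts are:
  agouti: 227 × 1/2 = 113.5
  black: 227 × 1/2 = 113.5
Contribution of agouti: (112 − 113.5)² / 113.5 = 0.0198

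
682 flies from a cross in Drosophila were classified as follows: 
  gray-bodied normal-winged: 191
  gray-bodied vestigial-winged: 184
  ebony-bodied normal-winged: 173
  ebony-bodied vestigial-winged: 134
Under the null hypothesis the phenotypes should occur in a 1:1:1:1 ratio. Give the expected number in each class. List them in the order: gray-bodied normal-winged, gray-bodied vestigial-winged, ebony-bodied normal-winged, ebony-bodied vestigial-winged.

170.5, 170.5, 170.5, 170.5

The 1:1:1:1 ratio has 4 parts, so with N = 682 the expected counts are:
  gray-bodied normal-winged: 682 × 1/4 = 170.5
  gray-bodied vestigial-winged: 682 × 1/4 = 170.5
  ebony-bodied normal-winged: 682 × 1/4 = 170.5
  ebony-bodied vestigial-winged: 682 × 1/4 = 170.5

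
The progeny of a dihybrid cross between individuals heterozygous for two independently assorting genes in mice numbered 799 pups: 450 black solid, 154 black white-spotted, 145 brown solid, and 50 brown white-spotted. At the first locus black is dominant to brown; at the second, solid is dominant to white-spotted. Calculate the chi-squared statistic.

0.272

A dihybrid F₂ with independent assortment and complete dominance at both loci gives a 9:3:3:1 phenotypic ratio.
The 9:3:3:1 ratio has 16 parts, so with N = 799 the expected counts are:
  black solid: 799 × 9/16 = 449.4375
  black white-spotted: 799 × 3/16 = 149.8125
  brown solid: 799 × 3/16 = 149.8125
  brown white-spotted: 799 × 1/16 = 49.9375
χ² = Σ (O − E)² / E
  black solid: (450 − 449.4375)² / 449.4375 = 0.0007
  black white-spotted: (154 − 149.8125)² / 149.8125 = 0.1170
  brown solid: (145 − 149.8125)² / 149.8125 = 0.1546
  brown white-spotted: (50 − 49.9375)² / 49.9375 = 0.0001
χ² = 0.0007 + 0.1170 + 0.1546 + 0.0001 = 0.2724 ≈ 0.272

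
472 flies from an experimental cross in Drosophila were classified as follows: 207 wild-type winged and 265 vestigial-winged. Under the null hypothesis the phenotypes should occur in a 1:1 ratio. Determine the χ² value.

Total ratio parts = 2. Expected numbers out of 472:
  wild-type winged: 472 × 1/2 = 236
  vestigial-winged: 472 × 1/2 = 236
χ² = Σ (O − E)² / E
  wild-type winged: (207 − 236)² / 236 = 3.5636
  vestigial-winged: (265 − 236)² / 236 = 3.5636
χ² = 3.5636 + 3.5636 = 7.1272 ≈ 7.127

7.127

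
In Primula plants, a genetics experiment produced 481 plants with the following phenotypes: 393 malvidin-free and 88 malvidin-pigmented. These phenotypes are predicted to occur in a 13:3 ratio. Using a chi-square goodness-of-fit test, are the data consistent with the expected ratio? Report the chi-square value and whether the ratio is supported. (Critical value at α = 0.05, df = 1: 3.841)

Under the 13:3 hypothesis (Σ ratio = 16, N = 481):
  malvidin-free: 481 × 13/16 = 390.8125
  malvidin-pigmented: 481 × 3/16 = 90.1875
χ² = Σ (O − E)² / E
  malvidin-free: (393 − 390.8125)² / 390.8125 = 0.0122
  malvidin-pigmented: (88 − 90.1875)² / 90.1875 = 0.0531
χ² = 0.0122 + 0.0531 = 0.0653 ≈ 0.065
Degrees of freedom = 2 − 1 = 1; critical value at α = 0.05 is 3.841.
Since 0.065 < 3.841, we fail to reject the null hypothesis — the data are consistent with the 13:3 ratio.

0.065; consistent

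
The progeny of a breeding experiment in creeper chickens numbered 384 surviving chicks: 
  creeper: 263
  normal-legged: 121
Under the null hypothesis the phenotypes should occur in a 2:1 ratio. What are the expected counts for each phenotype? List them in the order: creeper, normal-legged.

256, 128

Under the 2:1 hypothesis (Σ ratio = 3, N = 384):
  creeper: 384 × 2/3 = 256
  normal-legged: 384 × 1/3 = 128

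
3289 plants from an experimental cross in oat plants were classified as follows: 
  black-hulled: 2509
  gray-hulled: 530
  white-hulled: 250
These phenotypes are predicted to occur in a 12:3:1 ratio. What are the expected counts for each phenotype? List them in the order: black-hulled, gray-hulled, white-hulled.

2466.75, 616.6875, 205.5625

Expected counts for N = 3289 under a 12:3:1 ratio (total parts = 16):
  black-hulled: 3289 × 12/16 = 2466.75
  gray-hulled: 3289 × 3/16 = 616.6875
  white-hulled: 3289 × 1/16 = 205.5625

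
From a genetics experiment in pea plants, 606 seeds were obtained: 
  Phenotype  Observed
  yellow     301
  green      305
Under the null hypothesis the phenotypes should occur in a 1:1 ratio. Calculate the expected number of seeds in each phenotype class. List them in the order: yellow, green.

The 1:1 ratio has 2 parts, so with N = 606 the expected counts are:
  yellow: 606 × 1/2 = 303
  green: 606 × 1/2 = 303

303, 303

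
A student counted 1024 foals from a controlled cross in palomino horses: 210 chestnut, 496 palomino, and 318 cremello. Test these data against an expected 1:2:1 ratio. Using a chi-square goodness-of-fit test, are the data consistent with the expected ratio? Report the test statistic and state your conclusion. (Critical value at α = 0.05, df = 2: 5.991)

23.781; not consistent

Under the 1:2:1 hypothesis (Σ ratio = 4, N = 1024):
  chestnut: 1024 × 1/4 = 256
  palomino: 1024 × 2/4 = 512
  cremello: 1024 × 1/4 = 256
χ² = Σ (O − E)² / E
  chestnut: (210 − 256)² / 256 = 8.2656
  palomino: (496 − 512)² / 512 = 0.5000
  cremello: (318 − 256)² / 256 = 15.0156
χ² = 8.2656 + 0.5000 + 15.0156 = 23.7812 ≈ 23.781
Degrees of freedom = 3 − 1 = 2; critical value at α = 0.05 is 5.991.
Since 23.781 > 5.991, we reject the null hypothesis — the data do not fit the 1:2:1 ratio.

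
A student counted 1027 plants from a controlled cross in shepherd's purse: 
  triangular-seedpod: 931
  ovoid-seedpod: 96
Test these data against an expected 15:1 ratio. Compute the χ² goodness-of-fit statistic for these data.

16.818

Total ratio parts = 16. Expected numbers out of 1027:
  triangular-seedpod: 1027 × 15/16 = 962.8125
  ovoid-seedpod: 1027 × 1/16 = 64.1875
χ² = Σ (O − E)² / E
  triangular-seedpod: (931 − 962.8125)² / 962.8125 = 1.0511
  ovoid-seedpod: (96 − 64.1875)² / 64.1875 = 15.7669
χ² = 1.0511 + 15.7669 = 16.818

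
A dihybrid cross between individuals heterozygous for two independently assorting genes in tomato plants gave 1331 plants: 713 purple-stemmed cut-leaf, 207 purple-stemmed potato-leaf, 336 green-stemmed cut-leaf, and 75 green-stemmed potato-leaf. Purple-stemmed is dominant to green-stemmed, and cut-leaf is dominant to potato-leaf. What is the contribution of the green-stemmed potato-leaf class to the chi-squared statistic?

A dihybrid F₂ with independent assortment and complete dominance at both loci gives a 9:3:3:1 phenotypic ratio.
Total ratio parts = 16. Expected numbers out of 1331:
  purple-stemmed cut-leaf: 1331 × 9/16 = 748.6875
  purple-stemmed potato-leaf: 1331 × 3/16 = 249.5625
  green-stemmed cut-leaf: 1331 × 3/16 = 249.5625
  green-stemmed potato-leaf: 1331 × 1/16 = 83.1875
Contribution of green-stemmed potato-leaf: (75 − 83.1875)² / 83.1875 = 0.8058

0.806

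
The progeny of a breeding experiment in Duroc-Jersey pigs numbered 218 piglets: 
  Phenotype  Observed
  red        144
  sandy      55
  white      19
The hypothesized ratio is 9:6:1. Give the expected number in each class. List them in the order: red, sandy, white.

Total ratio parts = 16. Expected numbers out of 218:
  red: 218 × 9/16 = 122.625
  sandy: 218 × 6/16 = 81.75
  white: 218 × 1/16 = 13.625

122.625, 81.75, 13.625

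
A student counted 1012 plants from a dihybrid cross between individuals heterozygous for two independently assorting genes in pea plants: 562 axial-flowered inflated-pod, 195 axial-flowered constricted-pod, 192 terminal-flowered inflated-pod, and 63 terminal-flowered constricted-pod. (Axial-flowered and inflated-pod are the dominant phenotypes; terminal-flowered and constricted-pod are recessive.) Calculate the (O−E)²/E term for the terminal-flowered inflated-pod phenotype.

A dihybrid F₂ with independent assortment and complete dominance at both loci gives a 9:3:3:1 phenotypic ratio.
Expected counts for N = 1012 under a 9:3:3:1 ratio (total parts = 16):
  axial-flowered inflated-pod: 1012 × 9/16 = 569.25
  axial-flowered constricted-pod: 1012 × 3/16 = 189.75
  terminal-flowered inflated-pod: 1012 × 3/16 = 189.75
  terminal-flowered constricted-pod: 1012 × 1/16 = 63.25
Contribution of terminal-flowered inflated-pod: (192 − 189.75)² / 189.75 = 0.0267

0.027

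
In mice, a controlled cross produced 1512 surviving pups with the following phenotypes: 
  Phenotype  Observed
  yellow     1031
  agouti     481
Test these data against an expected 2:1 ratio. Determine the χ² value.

The 2:1 ratio has 3 parts, so with N = 1512 the expected counts are:
  yellow: 1512 × 2/3 = 1008
  agouti: 1512 × 1/3 = 504
χ² = Σ (O − E)² / E
  yellow: (1031 − 1008)² / 1008 = 0.5248
  agouti: (481 − 504)² / 504 = 1.0496
χ² = 0.5248 + 1.0496 = 1.5744 ≈ 1.574

1.574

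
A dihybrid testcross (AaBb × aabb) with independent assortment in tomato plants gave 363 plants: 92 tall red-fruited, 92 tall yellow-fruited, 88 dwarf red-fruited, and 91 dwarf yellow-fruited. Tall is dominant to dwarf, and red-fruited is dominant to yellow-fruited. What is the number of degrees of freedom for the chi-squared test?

3

A dihybrid testcross with independent assortment gives a 1:1:1:1 ratio.
A goodness-of-fit test with 4 phenotype classes has df = 4 − 1 = 3.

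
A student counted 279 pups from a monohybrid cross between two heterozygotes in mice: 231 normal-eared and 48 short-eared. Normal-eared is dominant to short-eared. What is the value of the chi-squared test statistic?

9.043

For a monohybrid cross between heterozygotes with complete dominance, the expected phenotypic ratio is 3:1.
Total ratio parts = 4. Expected numbers out of 279:
  normal-eared: 279 × 3/4 = 209.25
  short-eared: 279 × 1/4 = 69.75
χ² = Σ (O − E)² / E
  normal-eared: (231 − 209.25)² / 209.25 = 2.2608
  short-eared: (48 − 69.75)² / 69.75 = 6.7823
χ² = 2.2608 + 6.7823 = 9.0431 ≈ 9.043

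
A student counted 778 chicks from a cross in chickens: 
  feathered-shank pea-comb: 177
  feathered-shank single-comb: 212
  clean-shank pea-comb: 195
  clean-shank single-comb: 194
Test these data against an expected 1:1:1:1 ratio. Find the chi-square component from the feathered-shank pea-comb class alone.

1.575

Expected counts for N = 778 under a 1:1:1:1 ratio (total parts = 4):
  feathered-shank pea-comb: 778 × 1/4 = 194.5
  feathered-shank single-comb: 778 × 1/4 = 194.5
  clean-shank pea-comb: 778 × 1/4 = 194.5
  clean-shank single-comb: 778 × 1/4 = 194.5
Contribution of feathered-shank pea-comb: (177 − 194.5)² / 194.5 = 1.5746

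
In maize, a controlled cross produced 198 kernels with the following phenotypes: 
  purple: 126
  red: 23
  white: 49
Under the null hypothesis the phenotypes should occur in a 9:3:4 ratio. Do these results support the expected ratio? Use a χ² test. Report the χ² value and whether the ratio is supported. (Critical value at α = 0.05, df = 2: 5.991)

7.300; not consistent

Total ratio parts = 16. Expected numbers out of 198:
  purple: 198 × 9/16 = 111.375
  red: 198 × 3/16 = 37.125
  white: 198 × 4/16 = 49.5
χ² = Σ (O − E)² / E
  purple: (126 − 111.375)² / 111.375 = 1.9205
  red: (23 − 37.125)² / 37.125 = 5.3742
  white: (49 − 49.5)² / 49.5 = 0.0051
χ² = 1.9205 + 5.3742 + 0.0051 = 7.2998 ≈ 7.300
Degrees of freedom = 3 − 1 = 2; critical value at α = 0.05 is 5.991.
Since 7.300 > 5.991, we reject the null hypothesis — the data do not fit the 9:3:4 ratio.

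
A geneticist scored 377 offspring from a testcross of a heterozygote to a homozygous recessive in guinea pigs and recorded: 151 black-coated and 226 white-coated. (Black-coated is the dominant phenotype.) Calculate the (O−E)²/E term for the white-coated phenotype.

7.460

A testcross of a heterozygote (Aa × aa) gives a 1:1 phenotypic ratio.
Total ratio parts = 2. Expected numbers out of 377:
  black-coated: 377 × 1/2 = 188.5
  white-coated: 377 × 1/2 = 188.5
Contribution of white-coated: (226 − 188.5)² / 188.5 = 7.4602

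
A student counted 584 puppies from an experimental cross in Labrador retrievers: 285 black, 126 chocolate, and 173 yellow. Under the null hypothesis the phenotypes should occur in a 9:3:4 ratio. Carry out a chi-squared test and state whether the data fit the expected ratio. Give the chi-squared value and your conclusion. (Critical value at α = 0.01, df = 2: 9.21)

13.240; not consistent

Under the 9:3:4 hypothesis (Σ ratio = 16, N = 584):
  black: 584 × 9/16 = 328.5
  chocolate: 584 × 3/16 = 109.5
  yellow: 584 × 4/16 = 146
χ² = Σ (O − E)² / E
  black: (285 − 328.5)² / 328.5 = 5.7603
  chocolate: (126 − 109.5)² / 109.5 = 2.4863
  yellow: (173 − 146)² / 146 = 4.9932
χ² = 5.7603 + 2.4863 + 4.9932 = 13.2398 ≈ 13.240
Degrees of freedom = 3 − 1 = 2; critical value at α = 0.01 is 9.21.
Since 13.240 > 9.21, we reject the null hypothesis — the data do not fit the 9:3:4 ratio.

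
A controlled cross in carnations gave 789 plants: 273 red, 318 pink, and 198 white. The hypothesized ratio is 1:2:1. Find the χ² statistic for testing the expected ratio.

Expected counts for N = 789 under a 1:2:1 ratio (total parts = 4):
  red: 789 × 1/4 = 197.25
  pink: 789 × 2/4 = 394.5
  white: 789 × 1/4 = 197.25
χ² = Σ (O − E)² / E
  red: (273 − 197.25)² / 197.25 = 29.0903
  pink: (318 − 394.5)² / 394.5 = 14.8346
  white: (198 − 197.25)² / 197.25 = 0.0029
χ² = 29.0903 + 14.8346 + 0.0029 = 43.9278 ≈ 43.928

43.928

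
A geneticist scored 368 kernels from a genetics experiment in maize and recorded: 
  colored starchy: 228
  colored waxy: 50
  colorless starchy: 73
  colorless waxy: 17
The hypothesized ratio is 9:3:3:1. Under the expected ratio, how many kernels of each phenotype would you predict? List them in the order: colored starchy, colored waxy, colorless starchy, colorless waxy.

The 9:3:3:1 ratio has 16 parts, so with N = 368 the expected counts are:
  colored starchy: 368 × 9/16 = 207
  colored waxy: 368 × 3/16 = 69
  colorless starchy: 368 × 3/16 = 69
  colorless waxy: 368 × 1/16 = 23

207, 69, 69, 23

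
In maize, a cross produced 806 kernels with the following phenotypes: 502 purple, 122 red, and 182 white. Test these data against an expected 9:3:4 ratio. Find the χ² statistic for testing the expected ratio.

12.715

Total ratio parts = 16. Expected numbers out of 806:
  purple: 806 × 9/16 = 453.375
  red: 806 × 3/16 = 151.125
  white: 806 × 4/16 = 201.5
χ² = Σ (O − E)² / E
  purple: (502 − 453.375)² / 453.375 = 5.2151
  red: (122 − 151.125)² / 151.125 = 5.6130
  white: (182 − 201.5)² / 201.5 = 1.8871
χ² = 5.2151 + 5.6130 + 1.8871 = 12.7152 ≈ 12.715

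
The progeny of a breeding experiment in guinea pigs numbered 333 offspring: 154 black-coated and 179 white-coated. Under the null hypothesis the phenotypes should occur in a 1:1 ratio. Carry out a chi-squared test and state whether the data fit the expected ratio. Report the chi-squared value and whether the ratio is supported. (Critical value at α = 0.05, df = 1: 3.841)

1.877; consistent

The 1:1 ratio has 2 parts, so with N = 333 the expected counts are:
  black-coated: 333 × 1/2 = 166.5
  white-coated: 333 × 1/2 = 166.5
χ² = Σ (O − E)² / E
  black-coated: (154 − 166.5)² / 166.5 = 0.9384
  white-coated: (179 − 166.5)² / 166.5 = 0.9384
χ² = 0.9384 + 0.9384 = 1.8768 ≈ 1.877
Degrees of freedom = 2 − 1 = 1; critical value at α = 0.05 is 3.841.
Since 1.877 < 3.841, we fail to reject the null hypothesis — the data are consistent with the 1:1 ratio.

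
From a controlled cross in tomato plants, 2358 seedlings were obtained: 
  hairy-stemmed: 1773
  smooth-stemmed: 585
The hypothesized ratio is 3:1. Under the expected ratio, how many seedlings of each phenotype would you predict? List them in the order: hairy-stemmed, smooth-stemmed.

Under the 3:1 hypothesis (Σ ratio = 4, N = 2358):
  hairy-stemmed: 2358 × 3/4 = 1768.5
  smooth-stemmed: 2358 × 1/4 = 589.5

1768.5, 589.5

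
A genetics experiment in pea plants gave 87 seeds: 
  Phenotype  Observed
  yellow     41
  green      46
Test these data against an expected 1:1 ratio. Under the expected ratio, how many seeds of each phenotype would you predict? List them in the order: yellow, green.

43.5, 43.5

Expected counts for N = 87 under a 1:1 ratio (total parts = 2):
  yellow: 87 × 1/2 = 43.5
  green: 87 × 1/2 = 43.5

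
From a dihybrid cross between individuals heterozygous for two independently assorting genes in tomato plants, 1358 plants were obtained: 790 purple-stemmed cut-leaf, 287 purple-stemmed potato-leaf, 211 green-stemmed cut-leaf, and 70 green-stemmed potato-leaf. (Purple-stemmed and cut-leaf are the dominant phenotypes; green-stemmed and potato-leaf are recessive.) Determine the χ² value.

15.091

A dihybrid F₂ with independent assortment and complete dominance at both loci gives a 9:3:3:1 phenotypic ratio.
Expected counts for N = 1358 under a 9:3:3:1 ratio (total parts = 16):
  purple-stemmed cut-leaf: 1358 × 9/16 = 763.875
  purple-stemmed potato-leaf: 1358 × 3/16 = 254.625
  green-stemmed cut-leaf: 1358 × 3/16 = 254.625
  green-stemmed potato-leaf: 1358 × 1/16 = 84.875
χ² = Σ (O − E)² / E
  purple-stemmed cut-leaf: (790 − 763.875)² / 763.875 = 0.8935
  purple-stemmed potato-leaf: (287 − 254.625)² / 254.625 = 4.1164
  green-stemmed cut-leaf: (211 − 254.625)² / 254.625 = 7.4743
  green-stemmed potato-leaf: (70 − 84.875)² / 84.875 = 2.6070
χ² = 0.8935 + 4.1164 + 7.4743 + 2.6070 = 15.0912 ≈ 15.091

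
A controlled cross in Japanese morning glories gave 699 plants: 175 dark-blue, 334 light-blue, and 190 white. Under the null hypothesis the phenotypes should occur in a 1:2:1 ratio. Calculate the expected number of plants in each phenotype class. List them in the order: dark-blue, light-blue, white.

174.75, 349.5, 174.75

Total ratio parts = 4. Expected numbers out of 699:
  dark-blue: 699 × 1/4 = 174.75
  light-blue: 699 × 2/4 = 349.5
  white: 699 × 1/4 = 174.75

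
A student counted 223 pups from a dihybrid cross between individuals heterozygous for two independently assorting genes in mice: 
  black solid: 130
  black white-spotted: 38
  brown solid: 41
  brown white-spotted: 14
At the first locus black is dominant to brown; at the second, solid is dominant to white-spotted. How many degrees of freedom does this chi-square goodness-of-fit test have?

A dihybrid F₂ with independent assortment and complete dominance at both loci gives a 9:3:3:1 phenotypic ratio.
A goodness-of-fit test with 4 phenotype classes has df = 4 − 1 = 3.

3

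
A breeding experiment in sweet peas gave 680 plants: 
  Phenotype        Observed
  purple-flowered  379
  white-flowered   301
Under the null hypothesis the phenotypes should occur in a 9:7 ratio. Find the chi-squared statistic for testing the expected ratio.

0.073

Total ratio parts = 16. Expected numbers out of 680:
  purple-flowered: 680 × 9/16 = 382.5
  white-flowered: 680 × 7/16 = 297.5
χ² = Σ (O − E)² / E
  purple-flowered: (379 − 382.5)² / 382.5 = 0.0320
  white-flowered: (301 − 297.5)² / 297.5 = 0.0412
χ² = 0.0320 + 0.0412 = 0.0732 ≈ 0.073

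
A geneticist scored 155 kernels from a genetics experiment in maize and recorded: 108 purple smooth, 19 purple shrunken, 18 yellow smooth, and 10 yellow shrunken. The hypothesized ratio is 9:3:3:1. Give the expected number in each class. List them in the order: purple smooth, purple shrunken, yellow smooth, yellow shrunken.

87.1875, 29.0625, 29.0625, 9.6875

Under the 9:3:3:1 hypothesis (Σ ratio = 16, N = 155):
  purple smooth: 155 × 9/16 = 87.1875
  purple shrunken: 155 × 3/16 = 29.0625
  yellow smooth: 155 × 3/16 = 29.0625
  yellow shrunken: 155 × 1/16 = 9.6875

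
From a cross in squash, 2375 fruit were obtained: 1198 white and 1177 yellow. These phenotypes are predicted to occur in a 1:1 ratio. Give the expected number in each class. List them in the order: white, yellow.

Expected counts for N = 2375 under a 1:1 ratio (total parts = 2):
  white: 2375 × 1/2 = 1187.5
  yellow: 2375 × 1/2 = 1187.5

1187.5, 1187.5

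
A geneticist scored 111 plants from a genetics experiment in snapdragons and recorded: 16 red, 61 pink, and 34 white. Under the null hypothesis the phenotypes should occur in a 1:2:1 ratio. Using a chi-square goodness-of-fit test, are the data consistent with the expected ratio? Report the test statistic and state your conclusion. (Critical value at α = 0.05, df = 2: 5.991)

Under the 1:2:1 hypothesis (Σ ratio = 4, N = 111):
  red: 111 × 1/4 = 27.75
  pink: 111 × 2/4 = 55.5
  white: 111 × 1/4 = 27.75
χ² = Σ (O − E)² / E
  red: (16 − 27.75)² / 27.75 = 4.9752
  pink: (61 − 55.5)² / 55.5 = 0.5450
  white: (34 − 27.75)² / 27.75 = 1.4077
χ² = 4.9752 + 0.5450 + 1.4077 = 6.9279 ≈ 6.928
Degrees of freedom = 3 − 1 = 2; critical value at α = 0.05 is 5.991.
Since 6.928 > 5.991, we reject the null hypothesis — the data do not fit the 1:2:1 ratio.

6.928; not consistent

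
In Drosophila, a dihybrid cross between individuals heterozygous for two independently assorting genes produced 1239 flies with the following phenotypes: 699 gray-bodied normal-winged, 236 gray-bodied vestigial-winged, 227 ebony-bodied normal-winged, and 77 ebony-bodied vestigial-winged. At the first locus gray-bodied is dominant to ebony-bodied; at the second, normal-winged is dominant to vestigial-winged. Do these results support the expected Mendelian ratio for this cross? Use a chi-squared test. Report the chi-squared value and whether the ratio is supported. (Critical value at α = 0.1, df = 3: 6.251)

A dihybrid F₂ with independent assortment and complete dominance at both loci gives a 9:3:3:1 phenotypic ratio.
Expected counts for N = 1239 under a 9:3:3:1 ratio (total parts = 16):
  gray-bodied normal-winged: 1239 × 9/16 = 696.9375
  gray-bodied vestigial-winged: 1239 × 3/16 = 232.3125
  ebony-bodied normal-winged: 1239 × 3/16 = 232.3125
  ebony-bodied vestigial-winged: 1239 × 1/16 = 77.4375
χ² = Σ (O − E)² / E
  gray-bodied normal-winged: (699 − 696.9375)² / 696.9375 = 0.0061
  gray-bodied vestigial-winged: (236 − 232.3125)² / 232.3125 = 0.0585
  ebony-bodied normal-winged: (227 − 232.3125)² / 232.3125 = 0.1215
  ebony-bodied vestigial-winged: (77 − 77.4375)² / 77.4375 = 0.0025
χ² = 0.0061 + 0.0585 + 0.1215 + 0.0025 = 0.1886 ≈ 0.189
Degrees of freedom = 4 − 1 = 3; critical value at α = 0.1 is 6.251.
Since 0.189 < 6.251, we fail to reject the null hypothesis — the data are consistent with the 9:3:3:1 ratio.

0.189; consistent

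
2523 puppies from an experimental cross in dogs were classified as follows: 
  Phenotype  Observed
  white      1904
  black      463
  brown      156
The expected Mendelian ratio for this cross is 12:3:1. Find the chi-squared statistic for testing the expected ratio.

The 12:3:1 ratio has 16 parts, so with N = 2523 the expected counts are:
  white: 2523 × 12/16 = 1892.25
  black: 2523 × 3/16 = 473.0625
  brown: 2523 × 1/16 = 157.6875
χ² = Σ (O − E)² / E
  white: (1904 − 1892.25)² / 1892.25 = 0.0730
  black: (463 − 473.0625)² / 473.0625 = 0.2140
  brown: (156 − 157.6875)² / 157.6875 = 0.0181
χ² = 0.0730 + 0.2140 + 0.0181 = 0.3051 ≈ 0.305

0.305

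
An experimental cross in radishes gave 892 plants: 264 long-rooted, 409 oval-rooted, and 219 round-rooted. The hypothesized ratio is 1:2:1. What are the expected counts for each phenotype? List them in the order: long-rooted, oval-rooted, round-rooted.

Expected counts for N = 892 under a 1:2:1 ratio (total parts = 4):
  long-rooted: 892 × 1/4 = 223
  oval-rooted: 892 × 2/4 = 446
  round-rooted: 892 × 1/4 = 223

223, 446, 223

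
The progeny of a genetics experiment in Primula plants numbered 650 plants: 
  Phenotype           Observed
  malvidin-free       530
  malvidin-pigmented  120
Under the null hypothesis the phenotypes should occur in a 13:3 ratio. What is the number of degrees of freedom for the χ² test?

1

A goodness-of-fit test with 2 phenotype classes has df = 2 − 1 = 1.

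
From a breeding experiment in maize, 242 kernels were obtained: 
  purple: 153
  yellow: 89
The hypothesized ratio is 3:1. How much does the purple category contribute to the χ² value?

Expected counts for N = 242 under a 3:1 ratio (total parts = 4):
  purple: 242 × 3/4 = 181.5
  yellow: 242 × 1/4 = 60.5
Contribution of purple: (153 − 181.5)² / 181.5 = 4.4752

4.475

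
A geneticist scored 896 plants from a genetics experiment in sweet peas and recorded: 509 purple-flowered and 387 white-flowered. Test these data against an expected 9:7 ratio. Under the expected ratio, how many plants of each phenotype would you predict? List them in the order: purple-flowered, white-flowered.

504, 392

The 9:7 ratio has 16 parts, so with N = 896 the expected counts are:
  purple-flowered: 896 × 9/16 = 504
  white-flowered: 896 × 7/16 = 392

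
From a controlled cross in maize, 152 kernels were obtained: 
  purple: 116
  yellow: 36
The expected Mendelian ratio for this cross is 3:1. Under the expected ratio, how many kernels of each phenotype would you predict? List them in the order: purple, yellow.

114, 38

Under the 3:1 hypothesis (Σ ratio = 4, N = 152):
  purple: 152 × 3/4 = 114
  yellow: 152 × 1/4 = 38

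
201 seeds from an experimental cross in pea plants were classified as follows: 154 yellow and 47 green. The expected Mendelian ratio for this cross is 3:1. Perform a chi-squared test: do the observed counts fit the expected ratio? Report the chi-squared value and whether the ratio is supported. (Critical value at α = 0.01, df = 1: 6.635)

Total ratio parts = 4. Expected numbers out of 201:
  yellow: 201 × 3/4 = 150.75
  green: 201 × 1/4 = 50.25
χ² = Σ (O − E)² / E
  yellow: (154 − 150.75)² / 150.75 = 0.0701
  green: (47 − 50.25)² / 50.25 = 0.2102
χ² = 0.0701 + 0.2102 = 0.2803 ≈ 0.280
Degrees of freedom = 2 − 1 = 1; critical value at α = 0.01 is 6.635.
Since 0.280 < 6.635, we fail to reject the null hypothesis — the data are consistent with the 3:1 ratio.

0.280; consistent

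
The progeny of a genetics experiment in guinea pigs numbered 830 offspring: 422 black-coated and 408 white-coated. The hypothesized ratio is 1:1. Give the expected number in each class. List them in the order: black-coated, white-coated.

Under the 1:1 hypothesis (Σ ratio = 2, N = 830):
  black-coated: 830 × 1/2 = 415
  white-coated: 830 × 1/2 = 415

415, 415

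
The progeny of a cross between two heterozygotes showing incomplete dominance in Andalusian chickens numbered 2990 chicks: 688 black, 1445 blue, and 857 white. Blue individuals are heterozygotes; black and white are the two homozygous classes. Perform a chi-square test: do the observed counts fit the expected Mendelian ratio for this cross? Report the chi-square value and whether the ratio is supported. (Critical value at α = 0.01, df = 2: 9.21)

22.449; not consistent

With incomplete dominance, a heterozygote × heterozygote cross gives a 1:2:1 phenotypic ratio.
Expected counts for N = 2990 under a 1:2:1 ratio (total parts = 4):
  black: 2990 × 1/4 = 747.5
  blue: 2990 × 2/4 = 1495
  white: 2990 × 1/4 = 747.5
χ² = Σ (O − E)² / E
  black: (688 − 747.5)² / 747.5 = 4.7361
  blue: (1445 − 1495)² / 1495 = 1.6722
  white: (857 − 747.5)² / 747.5 = 16.0405
χ² = 4.7361 + 1.6722 + 16.0405 = 22.4488 ≈ 22.449
Degrees of freedom = 3 − 1 = 2; critical value at α = 0.01 is 9.21.
Since 22.449 > 9.21, we reject the null hypothesis — the data do not fit the 1:2:1 ratio.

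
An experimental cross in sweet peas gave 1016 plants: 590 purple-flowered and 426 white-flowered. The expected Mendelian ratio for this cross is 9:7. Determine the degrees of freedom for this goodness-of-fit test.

1

A goodness-of-fit test with 2 phenotype classes has df = 2 − 1 = 1.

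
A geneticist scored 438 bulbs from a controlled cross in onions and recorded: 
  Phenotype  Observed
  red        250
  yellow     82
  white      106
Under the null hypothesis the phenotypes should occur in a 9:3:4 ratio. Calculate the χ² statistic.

0.165

Total ratio parts = 16. Expected numbers out of 438:
  red: 438 × 9/16 = 246.375
  yellow: 438 × 3/16 = 82.125
  white: 438 × 4/16 = 109.5
χ² = Σ (O − E)² / E
  red: (250 − 246.375)² / 246.375 = 0.0533
  yellow: (82 − 82.125)² / 82.125 = 0.0002
  white: (106 − 109.5)² / 109.5 = 0.1119
χ² = 0.0533 + 0.0002 + 0.1119 = 0.1654 ≈ 0.165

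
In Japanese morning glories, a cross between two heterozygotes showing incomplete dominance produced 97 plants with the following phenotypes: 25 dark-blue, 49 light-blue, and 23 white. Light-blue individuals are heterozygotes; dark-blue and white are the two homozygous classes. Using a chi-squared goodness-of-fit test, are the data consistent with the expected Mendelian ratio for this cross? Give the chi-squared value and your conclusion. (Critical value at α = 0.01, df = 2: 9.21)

0.093; consistent

With incomplete dominance, a heterozygote × heterozygote cross gives a 1:2:1 phenotypic ratio.
The 1:2:1 ratio has 4 parts, so with N = 97 the expected counts are:
  dark-blue: 97 × 1/4 = 24.25
  light-blue: 97 × 2/4 = 48.5
  white: 97 × 1/4 = 24.25
χ² = Σ (O − E)² / E
  dark-blue: (25 − 24.25)² / 24.25 = 0.0232
  light-blue: (49 − 48.5)² / 48.5 = 0.0052
  white: (23 − 24.25)² / 24.25 = 0.0644
χ² = 0.0232 + 0.0052 + 0.0644 = 0.0928 ≈ 0.093
Degrees of freedom = 3 − 1 = 2; critical value at α = 0.01 is 9.21.
Since 0.093 < 9.21, we fail to reject the null hypothesis — the data are consistent with the 1:2:1 ratio.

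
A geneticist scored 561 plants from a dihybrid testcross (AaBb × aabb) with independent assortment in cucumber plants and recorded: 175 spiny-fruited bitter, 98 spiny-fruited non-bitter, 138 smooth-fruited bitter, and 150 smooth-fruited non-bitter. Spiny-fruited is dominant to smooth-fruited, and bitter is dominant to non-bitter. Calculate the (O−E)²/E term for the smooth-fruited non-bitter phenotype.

A dihybrid testcross with independent assortment gives a 1:1:1:1 ratio.
The 1:1:1:1 ratio has 4 parts, so with N = 561 the expected counts are:
  spiny-fruited bitter: 561 × 1/4 = 140.25
  spiny-fruited non-bitter: 561 × 1/4 = 140.25
  smooth-fruited bitter: 561 × 1/4 = 140.25
  smooth-fruited non-bitter: 561 × 1/4 = 140.25
Contribution of smooth-fruited non-bitter: (150 − 140.25)² / 140.25 = 0.6778

0.678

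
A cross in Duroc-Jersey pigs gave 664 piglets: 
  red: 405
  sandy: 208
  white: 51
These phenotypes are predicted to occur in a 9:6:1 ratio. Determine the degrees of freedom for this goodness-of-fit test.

A goodness-of-fit test with 3 phenotype classes has df = 3 − 1 = 2.

2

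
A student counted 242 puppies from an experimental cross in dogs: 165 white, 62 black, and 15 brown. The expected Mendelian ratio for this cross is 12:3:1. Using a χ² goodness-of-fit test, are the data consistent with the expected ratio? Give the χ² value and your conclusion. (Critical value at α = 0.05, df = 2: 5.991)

Total ratio parts = 16. Expected numbers out of 242:
  white: 242 × 12/16 = 181.5
  black: 242 × 3/16 = 45.375
  brown: 242 × 1/16 = 15.125
χ² = Σ (O − E)² / E
  white: (165 − 181.5)² / 181.5 = 1.5000
  black: (62 − 45.375)² / 45.375 = 6.0913
  brown: (15 − 15.125)² / 15.125 = 0.0010
χ² = 1.5000 + 6.0913 + 0.0010 = 7.5923 ≈ 7.592
Degrees of freedom = 3 − 1 = 2; critical value at α = 0.05 is 5.991.
Since 7.592 > 5.991, we reject the null hypothesis — the data do not fit the 12:3:1 ratio.

7.592; not consistent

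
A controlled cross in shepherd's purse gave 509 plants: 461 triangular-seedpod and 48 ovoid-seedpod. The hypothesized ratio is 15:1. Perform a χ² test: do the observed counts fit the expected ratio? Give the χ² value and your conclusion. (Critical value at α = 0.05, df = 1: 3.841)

8.786; not consistent

The 15:1 ratio has 16 parts, so with N = 509 the expected counts are:
  triangular-seedpod: 509 × 15/16 = 477.1875
  ovoid-seedpod: 509 × 1/16 = 31.8125
χ² = Σ (O − E)² / E
  triangular-seedpod: (461 − 477.1875)² / 477.1875 = 0.5491
  ovoid-seedpod: (48 − 31.8125)² / 31.8125 = 8.2369
χ² = 0.5491 + 8.2369 = 8.786
Degrees of freedom = 2 − 1 = 1; critical value at α = 0.05 is 3.841.
Since 8.786 > 3.841, we reject the null hypothesis — the data do not fit the 15:1 ratio.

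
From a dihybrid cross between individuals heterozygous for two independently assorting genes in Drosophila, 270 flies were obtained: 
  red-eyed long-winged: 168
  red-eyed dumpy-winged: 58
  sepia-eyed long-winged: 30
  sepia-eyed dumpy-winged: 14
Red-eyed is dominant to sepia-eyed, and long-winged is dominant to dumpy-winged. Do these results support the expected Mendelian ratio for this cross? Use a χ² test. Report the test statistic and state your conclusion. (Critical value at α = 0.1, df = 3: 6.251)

A dihybrid F₂ with independent assortment and complete dominance at both loci gives a 9:3:3:1 phenotypic ratio.
The 9:3:3:1 ratio has 16 parts, so with N = 270 the expected counts are:
  red-eyed long-winged: 270 × 9/16 = 151.875
  red-eyed dumpy-winged: 270 × 3/16 = 50.625
  sepia-eyed long-winged: 270 × 3/16 = 50.625
  sepia-eyed dumpy-winged: 270 × 1/16 = 16.875
χ² = Σ (O − E)² / E
  red-eyed long-winged: (168 − 151.875)² / 151.875 = 1.7120
  red-eyed dumpy-winged: (58 − 50.625)² / 50.625 = 1.0744
  sepia-eyed long-winged: (30 − 50.625)² / 50.625 = 8.4028
  sepia-eyed dumpy-winged: (14 − 16.875)² / 16.875 = 0.4898
χ² = 1.7120 + 1.0744 + 8.4028 + 0.4898 = 11.679
Degrees of freedom = 4 − 1 = 3; critical value at α = 0.1 is 6.251.
Since 11.679 > 6.251, we reject the null hypothesis — the data do not fit the 9:3:3:1 ratio.

11.679; not consistent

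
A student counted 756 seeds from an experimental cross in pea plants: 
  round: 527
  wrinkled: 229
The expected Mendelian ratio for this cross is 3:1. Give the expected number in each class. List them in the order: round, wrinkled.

567, 189

The 3:1 ratio has 4 parts, so with N = 756 the expected counts are:
  round: 756 × 3/4 = 567
  wrinkled: 756 × 1/4 = 189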